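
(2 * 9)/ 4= 9/ 2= 4.50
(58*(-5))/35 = -58/7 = -8.29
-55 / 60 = -11 / 12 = -0.92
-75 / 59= -1.27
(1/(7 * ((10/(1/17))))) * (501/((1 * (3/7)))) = 0.98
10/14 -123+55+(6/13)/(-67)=-410283/6097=-67.29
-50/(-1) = 50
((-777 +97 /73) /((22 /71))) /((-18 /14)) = 14071064 /7227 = 1947.01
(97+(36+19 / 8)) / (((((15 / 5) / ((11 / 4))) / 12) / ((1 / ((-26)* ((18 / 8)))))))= -3971 / 156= -25.46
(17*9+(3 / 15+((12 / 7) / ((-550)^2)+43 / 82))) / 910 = 0.17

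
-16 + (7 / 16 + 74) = 935 / 16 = 58.44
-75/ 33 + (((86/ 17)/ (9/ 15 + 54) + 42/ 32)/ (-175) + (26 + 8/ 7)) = 3553858249/ 142942800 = 24.86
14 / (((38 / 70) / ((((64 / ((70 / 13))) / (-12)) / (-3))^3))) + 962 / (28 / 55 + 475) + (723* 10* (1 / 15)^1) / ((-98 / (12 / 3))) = -7420500335362 / 443750373675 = -16.72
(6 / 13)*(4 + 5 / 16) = 207 / 104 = 1.99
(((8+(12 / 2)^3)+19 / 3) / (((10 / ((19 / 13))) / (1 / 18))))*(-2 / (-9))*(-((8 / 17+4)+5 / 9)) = -2.09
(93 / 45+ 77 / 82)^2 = 13667809 / 1512900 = 9.03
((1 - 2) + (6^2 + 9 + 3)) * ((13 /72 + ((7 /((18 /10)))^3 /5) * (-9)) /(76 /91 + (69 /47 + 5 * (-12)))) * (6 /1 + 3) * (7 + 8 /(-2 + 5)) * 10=1996125705665 /26651052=74898.57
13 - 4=9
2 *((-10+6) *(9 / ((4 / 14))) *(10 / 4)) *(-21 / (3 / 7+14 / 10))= 231525 / 32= 7235.16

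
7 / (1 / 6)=42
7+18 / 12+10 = 37 / 2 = 18.50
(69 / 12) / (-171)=-23 / 684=-0.03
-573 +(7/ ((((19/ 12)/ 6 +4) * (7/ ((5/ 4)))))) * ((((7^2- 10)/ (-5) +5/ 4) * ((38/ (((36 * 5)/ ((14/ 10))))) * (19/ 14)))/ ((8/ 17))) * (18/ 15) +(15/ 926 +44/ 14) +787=856464973319/ 3979948000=215.20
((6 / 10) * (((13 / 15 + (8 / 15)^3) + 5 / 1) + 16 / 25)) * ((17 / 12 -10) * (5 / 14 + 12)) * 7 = -50053571 / 16875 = -2966.14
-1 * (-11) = 11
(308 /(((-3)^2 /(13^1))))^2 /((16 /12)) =4008004 /27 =148444.59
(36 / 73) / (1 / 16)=576 / 73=7.89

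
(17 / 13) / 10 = 17 / 130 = 0.13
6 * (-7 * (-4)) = 168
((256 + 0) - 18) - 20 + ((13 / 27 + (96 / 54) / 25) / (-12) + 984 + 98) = 10529627 / 8100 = 1299.95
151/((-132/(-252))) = 288.27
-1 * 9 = -9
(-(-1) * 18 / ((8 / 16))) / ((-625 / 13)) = -468 / 625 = -0.75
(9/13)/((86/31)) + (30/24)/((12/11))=37441/26832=1.40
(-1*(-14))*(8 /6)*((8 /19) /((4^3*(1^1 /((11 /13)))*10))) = 77 /7410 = 0.01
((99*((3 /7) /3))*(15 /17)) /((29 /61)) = 26.25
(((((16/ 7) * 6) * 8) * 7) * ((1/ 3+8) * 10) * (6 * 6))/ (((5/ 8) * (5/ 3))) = 2211840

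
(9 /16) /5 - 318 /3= -8471 /80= -105.89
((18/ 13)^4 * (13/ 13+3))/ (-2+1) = -419904/ 28561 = -14.70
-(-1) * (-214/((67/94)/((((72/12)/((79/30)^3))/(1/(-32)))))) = 104281344000/33033613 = 3156.83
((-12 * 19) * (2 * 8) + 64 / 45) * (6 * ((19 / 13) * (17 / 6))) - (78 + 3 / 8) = -424390859 / 4680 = -90681.81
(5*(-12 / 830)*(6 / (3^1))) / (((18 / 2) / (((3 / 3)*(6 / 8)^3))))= -9 / 1328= -0.01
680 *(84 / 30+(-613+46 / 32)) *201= -166411317 / 2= -83205658.50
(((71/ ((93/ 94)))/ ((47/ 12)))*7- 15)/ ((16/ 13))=45643/ 496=92.02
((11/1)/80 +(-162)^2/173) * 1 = 2101423/13840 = 151.84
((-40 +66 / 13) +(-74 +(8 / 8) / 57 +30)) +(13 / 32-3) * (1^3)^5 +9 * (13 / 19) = -1786495 / 23712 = -75.34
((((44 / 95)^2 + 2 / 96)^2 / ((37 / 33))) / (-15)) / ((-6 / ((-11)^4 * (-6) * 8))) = -1674030802773659 / 4339689300000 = -385.75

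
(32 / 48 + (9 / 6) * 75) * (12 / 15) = 1358 / 15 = 90.53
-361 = -361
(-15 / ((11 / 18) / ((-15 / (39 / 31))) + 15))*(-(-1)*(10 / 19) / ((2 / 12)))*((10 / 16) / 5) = -313875 / 792433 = -0.40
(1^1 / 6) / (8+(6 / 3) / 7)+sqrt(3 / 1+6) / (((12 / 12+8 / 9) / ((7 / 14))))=4817 / 5916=0.81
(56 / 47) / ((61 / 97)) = 5432 / 2867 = 1.89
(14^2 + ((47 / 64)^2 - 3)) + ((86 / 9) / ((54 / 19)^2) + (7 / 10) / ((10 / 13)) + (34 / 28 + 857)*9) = 37245099141743 / 4702924800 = 7919.56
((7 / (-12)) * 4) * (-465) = 1085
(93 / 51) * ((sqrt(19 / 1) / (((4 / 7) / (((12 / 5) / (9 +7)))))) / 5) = 651 * sqrt(19) / 6800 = 0.42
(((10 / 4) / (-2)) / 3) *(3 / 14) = -5 / 56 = -0.09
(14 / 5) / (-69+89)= 7 / 50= 0.14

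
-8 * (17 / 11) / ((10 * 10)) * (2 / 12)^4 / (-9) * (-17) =-289 / 1603800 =-0.00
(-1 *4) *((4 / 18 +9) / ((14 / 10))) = -1660 / 63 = -26.35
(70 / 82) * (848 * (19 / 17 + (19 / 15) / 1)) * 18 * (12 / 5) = 259854336 / 3485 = 74563.65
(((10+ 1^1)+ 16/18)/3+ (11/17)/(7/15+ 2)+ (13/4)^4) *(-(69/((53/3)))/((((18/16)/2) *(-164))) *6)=11578694753/393643296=29.41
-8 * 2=-16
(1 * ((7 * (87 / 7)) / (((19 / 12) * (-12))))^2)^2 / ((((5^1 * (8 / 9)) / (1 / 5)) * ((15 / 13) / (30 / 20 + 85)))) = 386534017467 / 260642000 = 1483.01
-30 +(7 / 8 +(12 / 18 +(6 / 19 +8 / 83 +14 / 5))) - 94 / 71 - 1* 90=-1566240553 / 13436040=-116.57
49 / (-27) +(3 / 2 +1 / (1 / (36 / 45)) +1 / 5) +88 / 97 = 8341 / 5238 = 1.59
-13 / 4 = -3.25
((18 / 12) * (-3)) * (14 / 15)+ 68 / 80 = -67 / 20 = -3.35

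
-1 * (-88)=88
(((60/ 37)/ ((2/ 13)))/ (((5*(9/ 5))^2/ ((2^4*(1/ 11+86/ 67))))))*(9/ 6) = 1053520/ 245421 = 4.29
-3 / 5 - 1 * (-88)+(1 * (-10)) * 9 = -13 / 5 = -2.60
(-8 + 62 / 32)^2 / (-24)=-1.53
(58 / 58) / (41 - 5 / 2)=2 / 77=0.03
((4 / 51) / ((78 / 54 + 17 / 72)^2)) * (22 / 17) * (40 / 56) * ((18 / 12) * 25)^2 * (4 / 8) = 48600000 / 2692613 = 18.05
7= 7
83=83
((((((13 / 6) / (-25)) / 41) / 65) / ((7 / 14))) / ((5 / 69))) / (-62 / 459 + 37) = -10557 / 433600625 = -0.00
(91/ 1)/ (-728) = -1/ 8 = -0.12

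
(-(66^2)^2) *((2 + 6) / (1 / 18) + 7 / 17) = -46582976880 / 17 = -2740175110.59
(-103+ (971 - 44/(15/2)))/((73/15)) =12932/73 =177.15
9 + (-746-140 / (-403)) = -296871 / 403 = -736.65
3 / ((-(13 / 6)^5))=-23328 / 371293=-0.06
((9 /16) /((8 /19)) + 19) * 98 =127547 /64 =1992.92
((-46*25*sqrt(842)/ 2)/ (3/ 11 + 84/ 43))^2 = 62283077326250/ 1108809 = 56171150.60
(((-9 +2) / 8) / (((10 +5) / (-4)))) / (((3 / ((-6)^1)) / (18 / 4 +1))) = -77 / 30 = -2.57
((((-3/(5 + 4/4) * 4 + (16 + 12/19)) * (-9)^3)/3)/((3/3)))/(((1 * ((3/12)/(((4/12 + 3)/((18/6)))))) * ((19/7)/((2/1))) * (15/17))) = -4763808/361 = -13196.14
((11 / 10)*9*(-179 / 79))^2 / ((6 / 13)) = 1360813311 / 1248200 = 1090.22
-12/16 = -3/4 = -0.75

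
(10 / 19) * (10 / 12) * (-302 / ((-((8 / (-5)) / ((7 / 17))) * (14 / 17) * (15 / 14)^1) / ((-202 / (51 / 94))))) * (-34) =-250878950 / 513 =-489042.79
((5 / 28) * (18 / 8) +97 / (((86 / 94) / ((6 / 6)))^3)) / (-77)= -1131510887 / 685668368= -1.65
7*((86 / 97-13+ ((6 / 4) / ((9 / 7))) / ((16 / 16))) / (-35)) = 6371 / 2910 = 2.19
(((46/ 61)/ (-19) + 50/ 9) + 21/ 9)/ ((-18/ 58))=-25.29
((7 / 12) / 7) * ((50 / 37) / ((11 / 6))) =25 / 407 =0.06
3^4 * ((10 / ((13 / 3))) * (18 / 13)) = 258.82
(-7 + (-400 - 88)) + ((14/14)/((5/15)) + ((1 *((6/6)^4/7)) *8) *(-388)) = -6548/7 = -935.43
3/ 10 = 0.30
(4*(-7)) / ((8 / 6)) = -21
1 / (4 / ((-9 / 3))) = -3 / 4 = -0.75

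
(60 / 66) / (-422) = -5 / 2321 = -0.00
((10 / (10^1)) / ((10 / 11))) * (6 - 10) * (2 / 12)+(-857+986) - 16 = 1684 / 15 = 112.27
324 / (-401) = -324 / 401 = -0.81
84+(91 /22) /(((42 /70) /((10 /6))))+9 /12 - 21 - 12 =25043 /396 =63.24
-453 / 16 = -28.31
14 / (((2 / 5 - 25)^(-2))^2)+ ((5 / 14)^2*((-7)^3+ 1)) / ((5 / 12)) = 157013029476 / 30625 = 5126956.06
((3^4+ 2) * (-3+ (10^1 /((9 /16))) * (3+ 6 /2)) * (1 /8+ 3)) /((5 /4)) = 129065 /6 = 21510.83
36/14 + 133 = 949/7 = 135.57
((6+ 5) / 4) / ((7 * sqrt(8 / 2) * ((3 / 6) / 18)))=7.07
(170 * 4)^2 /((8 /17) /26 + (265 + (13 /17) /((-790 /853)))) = 80730416000 /46125353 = 1750.24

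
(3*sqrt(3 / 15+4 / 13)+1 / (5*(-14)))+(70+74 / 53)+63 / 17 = 77.23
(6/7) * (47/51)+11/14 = 375/238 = 1.58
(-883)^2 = 779689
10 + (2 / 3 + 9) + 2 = 65 / 3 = 21.67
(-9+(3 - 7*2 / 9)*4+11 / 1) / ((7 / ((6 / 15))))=4 / 9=0.44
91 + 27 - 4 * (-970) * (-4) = -15402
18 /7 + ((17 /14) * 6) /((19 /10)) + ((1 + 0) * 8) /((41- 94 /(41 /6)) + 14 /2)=309958 /46683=6.64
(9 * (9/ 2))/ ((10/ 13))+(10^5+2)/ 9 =669839/ 60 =11163.98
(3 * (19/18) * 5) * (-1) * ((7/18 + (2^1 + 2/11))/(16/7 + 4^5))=-338485/8534592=-0.04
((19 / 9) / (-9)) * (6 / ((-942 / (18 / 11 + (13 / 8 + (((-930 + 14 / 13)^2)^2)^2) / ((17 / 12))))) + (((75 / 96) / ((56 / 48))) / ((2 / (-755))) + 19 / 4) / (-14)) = 584708316086195935772.29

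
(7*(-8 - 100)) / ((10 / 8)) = -3024 / 5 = -604.80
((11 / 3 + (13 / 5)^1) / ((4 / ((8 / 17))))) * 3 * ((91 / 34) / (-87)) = -8554 / 125715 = -0.07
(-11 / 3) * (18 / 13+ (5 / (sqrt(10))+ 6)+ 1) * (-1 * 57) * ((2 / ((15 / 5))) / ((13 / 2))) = 213.62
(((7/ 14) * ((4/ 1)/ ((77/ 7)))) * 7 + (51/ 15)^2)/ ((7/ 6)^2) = 127044/ 13475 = 9.43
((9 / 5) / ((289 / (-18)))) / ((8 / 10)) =-81 / 578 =-0.14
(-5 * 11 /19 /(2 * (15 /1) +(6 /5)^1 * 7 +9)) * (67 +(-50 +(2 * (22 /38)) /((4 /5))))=-192775 /171114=-1.13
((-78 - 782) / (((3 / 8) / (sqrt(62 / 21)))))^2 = 2934732800 / 189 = 15527686.77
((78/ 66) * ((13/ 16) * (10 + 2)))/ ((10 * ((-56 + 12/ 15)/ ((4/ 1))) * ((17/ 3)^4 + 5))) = -0.00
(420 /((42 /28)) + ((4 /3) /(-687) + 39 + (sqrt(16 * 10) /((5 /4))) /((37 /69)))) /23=48 * sqrt(10) /185 + 28585 /2061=14.69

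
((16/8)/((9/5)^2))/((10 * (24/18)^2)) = 5/144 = 0.03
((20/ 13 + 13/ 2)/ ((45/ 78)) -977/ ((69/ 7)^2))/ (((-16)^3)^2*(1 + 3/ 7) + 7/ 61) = 39419786/ 243622793563245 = 0.00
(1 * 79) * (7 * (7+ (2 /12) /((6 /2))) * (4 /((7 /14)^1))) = 280924 /9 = 31213.78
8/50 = 4/25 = 0.16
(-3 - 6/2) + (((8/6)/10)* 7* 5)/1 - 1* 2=-10/3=-3.33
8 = 8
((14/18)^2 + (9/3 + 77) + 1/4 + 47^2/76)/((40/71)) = 1501366/7695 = 195.11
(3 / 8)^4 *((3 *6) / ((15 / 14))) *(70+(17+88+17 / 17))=18711 / 320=58.47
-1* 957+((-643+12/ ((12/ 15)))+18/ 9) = -1583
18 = 18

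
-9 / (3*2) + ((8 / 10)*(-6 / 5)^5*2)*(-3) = 10.44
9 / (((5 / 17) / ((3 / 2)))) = 459 / 10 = 45.90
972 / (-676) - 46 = -8017 / 169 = -47.44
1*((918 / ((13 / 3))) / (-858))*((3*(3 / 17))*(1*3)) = -729 / 1859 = -0.39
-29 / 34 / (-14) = 29 / 476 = 0.06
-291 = -291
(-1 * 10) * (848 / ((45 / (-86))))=145856 / 9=16206.22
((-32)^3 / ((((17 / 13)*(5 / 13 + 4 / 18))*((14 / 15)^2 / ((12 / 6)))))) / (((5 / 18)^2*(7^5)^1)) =-72666906624 / 994016401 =-73.10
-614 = -614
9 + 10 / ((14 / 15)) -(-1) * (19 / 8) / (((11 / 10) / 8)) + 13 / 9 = 38.43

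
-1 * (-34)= 34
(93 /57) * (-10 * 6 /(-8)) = 465 /38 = 12.24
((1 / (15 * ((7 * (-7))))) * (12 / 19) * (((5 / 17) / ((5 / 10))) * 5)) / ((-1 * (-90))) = -0.00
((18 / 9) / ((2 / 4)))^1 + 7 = 11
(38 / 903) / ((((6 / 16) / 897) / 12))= 363584 / 301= 1207.92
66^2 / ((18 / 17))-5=4109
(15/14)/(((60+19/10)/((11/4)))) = 825/17332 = 0.05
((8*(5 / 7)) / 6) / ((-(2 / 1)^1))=-0.48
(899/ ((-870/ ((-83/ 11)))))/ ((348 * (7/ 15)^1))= 2573/ 53592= 0.05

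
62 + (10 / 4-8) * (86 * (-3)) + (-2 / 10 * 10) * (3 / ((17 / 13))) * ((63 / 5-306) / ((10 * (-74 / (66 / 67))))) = 1558456546 / 1053575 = 1479.21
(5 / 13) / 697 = 0.00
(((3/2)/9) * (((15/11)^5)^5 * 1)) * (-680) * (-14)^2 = -5609126183716607093811035156250000/108347059433883722041830251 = -51769990.00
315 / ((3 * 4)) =105 / 4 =26.25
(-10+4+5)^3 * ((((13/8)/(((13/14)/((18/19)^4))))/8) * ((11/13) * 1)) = -505197/3388346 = -0.15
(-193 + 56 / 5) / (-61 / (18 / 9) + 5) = 606 / 85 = 7.13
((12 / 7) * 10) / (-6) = -20 / 7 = -2.86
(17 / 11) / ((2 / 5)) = 85 / 22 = 3.86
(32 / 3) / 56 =4 / 21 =0.19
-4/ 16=-1/ 4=-0.25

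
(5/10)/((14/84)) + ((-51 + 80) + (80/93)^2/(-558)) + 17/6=168104213/4826142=34.83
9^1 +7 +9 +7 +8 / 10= 164 / 5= 32.80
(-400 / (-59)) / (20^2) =1 / 59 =0.02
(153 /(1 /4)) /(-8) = -153 /2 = -76.50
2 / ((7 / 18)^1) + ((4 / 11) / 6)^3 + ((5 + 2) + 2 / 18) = 3082652 / 251559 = 12.25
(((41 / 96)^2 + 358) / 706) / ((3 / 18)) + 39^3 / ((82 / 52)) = 1672623631673 / 44461056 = 37619.97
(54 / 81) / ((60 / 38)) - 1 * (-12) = 559 / 45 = 12.42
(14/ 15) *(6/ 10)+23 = 589/ 25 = 23.56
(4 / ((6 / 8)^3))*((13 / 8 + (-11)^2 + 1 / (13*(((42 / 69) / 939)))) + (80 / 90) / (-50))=2287.62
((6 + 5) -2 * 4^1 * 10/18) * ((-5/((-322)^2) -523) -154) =-4141450307/933156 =-4438.11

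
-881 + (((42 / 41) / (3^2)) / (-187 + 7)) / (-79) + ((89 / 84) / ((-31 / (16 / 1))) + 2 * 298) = -54189083891 / 189773010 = -285.55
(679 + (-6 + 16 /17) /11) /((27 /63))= 888209 /561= 1583.26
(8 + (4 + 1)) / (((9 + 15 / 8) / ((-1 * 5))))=-520 / 87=-5.98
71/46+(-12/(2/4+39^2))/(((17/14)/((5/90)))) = 11016127/7138878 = 1.54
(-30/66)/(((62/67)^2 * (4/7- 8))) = 157115/2198768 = 0.07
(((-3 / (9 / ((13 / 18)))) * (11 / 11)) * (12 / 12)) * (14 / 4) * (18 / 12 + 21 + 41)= -11557 / 216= -53.50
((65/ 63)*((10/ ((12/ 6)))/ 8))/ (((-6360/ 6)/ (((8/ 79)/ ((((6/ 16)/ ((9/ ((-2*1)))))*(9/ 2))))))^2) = 416/ 9940059423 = 0.00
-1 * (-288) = 288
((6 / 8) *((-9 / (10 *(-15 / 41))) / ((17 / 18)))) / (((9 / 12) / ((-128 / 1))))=-141696 / 425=-333.40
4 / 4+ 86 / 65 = 151 / 65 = 2.32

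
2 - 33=-31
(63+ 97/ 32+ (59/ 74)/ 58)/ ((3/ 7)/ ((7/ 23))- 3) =-37039443/ 892736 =-41.49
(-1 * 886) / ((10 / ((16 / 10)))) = -3544 / 25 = -141.76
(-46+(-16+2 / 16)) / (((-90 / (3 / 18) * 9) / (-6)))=-11 / 144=-0.08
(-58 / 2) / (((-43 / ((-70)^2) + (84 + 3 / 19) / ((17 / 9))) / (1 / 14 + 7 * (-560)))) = 179918057550 / 70502011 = 2551.96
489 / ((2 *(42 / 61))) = 9943 / 28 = 355.11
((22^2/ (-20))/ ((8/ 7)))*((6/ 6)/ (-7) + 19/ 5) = -1936/ 25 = -77.44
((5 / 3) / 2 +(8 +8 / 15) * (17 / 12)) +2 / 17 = 19951 / 1530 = 13.04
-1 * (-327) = 327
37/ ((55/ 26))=17.49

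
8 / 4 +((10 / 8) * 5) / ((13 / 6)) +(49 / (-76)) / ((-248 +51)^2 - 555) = 184613167 / 37794952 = 4.88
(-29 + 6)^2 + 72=601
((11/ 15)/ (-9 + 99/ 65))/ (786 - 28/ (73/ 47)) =-10439/ 81738396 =-0.00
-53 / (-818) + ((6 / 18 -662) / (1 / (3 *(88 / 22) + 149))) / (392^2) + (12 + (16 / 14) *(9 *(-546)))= -150961250527 / 26935104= -5604.63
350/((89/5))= 1750/89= 19.66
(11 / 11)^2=1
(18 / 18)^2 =1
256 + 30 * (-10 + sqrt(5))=-44 + 30 * sqrt(5)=23.08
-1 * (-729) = 729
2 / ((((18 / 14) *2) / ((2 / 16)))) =7 / 72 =0.10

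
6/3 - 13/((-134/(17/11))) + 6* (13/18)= 28669/4422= 6.48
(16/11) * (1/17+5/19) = 1664/3553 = 0.47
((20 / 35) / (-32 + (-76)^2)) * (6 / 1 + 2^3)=1 / 718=0.00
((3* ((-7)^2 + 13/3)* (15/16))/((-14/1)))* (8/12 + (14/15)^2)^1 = -346/21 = -16.48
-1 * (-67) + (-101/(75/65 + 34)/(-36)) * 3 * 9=126415/1828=69.15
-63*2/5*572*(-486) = 35026992/5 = 7005398.40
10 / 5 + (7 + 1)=10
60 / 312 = 5 / 26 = 0.19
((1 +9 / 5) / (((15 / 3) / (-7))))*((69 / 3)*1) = -2254 / 25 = -90.16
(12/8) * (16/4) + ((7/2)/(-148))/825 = 1465193/244200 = 6.00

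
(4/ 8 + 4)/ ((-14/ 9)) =-81/ 28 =-2.89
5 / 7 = 0.71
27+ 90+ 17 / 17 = 118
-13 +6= -7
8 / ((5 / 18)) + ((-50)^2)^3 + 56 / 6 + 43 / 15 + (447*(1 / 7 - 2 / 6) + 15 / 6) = 15624999958.36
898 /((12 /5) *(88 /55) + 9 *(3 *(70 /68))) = 763300 /26889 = 28.39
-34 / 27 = -1.26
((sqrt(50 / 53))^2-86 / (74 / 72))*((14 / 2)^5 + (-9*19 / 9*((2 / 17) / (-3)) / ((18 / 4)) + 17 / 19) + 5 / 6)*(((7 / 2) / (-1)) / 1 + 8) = -6257871.39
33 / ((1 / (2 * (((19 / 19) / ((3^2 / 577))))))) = 12694 / 3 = 4231.33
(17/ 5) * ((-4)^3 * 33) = -35904/ 5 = -7180.80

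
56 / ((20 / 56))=156.80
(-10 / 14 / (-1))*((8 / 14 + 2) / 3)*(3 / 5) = 18 / 49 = 0.37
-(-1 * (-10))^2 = -100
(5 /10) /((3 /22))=11 /3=3.67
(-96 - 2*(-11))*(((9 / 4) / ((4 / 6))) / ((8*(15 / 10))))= -333 / 16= -20.81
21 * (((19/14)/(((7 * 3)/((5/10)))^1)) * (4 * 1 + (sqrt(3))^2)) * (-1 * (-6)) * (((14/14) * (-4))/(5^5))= -114/3125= -0.04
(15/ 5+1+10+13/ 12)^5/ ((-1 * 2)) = -194264244901/ 497664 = -390352.22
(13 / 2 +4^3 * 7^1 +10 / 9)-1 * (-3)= 8255 / 18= 458.61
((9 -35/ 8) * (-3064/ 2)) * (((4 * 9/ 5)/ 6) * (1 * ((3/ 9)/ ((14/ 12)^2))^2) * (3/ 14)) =-9182808/ 84035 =-109.27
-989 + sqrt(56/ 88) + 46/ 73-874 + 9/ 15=-679546/ 365 + sqrt(77)/ 11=-1860.97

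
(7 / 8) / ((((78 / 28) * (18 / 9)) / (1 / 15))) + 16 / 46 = 38567 / 107640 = 0.36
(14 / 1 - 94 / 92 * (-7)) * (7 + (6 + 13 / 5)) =37947 / 115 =329.97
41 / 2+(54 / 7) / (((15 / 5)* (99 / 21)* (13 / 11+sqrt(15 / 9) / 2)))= 60215 / 2846-132* sqrt(15) / 1423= 20.80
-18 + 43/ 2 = 3.50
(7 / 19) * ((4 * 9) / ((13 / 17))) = 17.34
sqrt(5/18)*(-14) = -7*sqrt(10)/3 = -7.38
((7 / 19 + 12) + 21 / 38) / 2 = 491 / 76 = 6.46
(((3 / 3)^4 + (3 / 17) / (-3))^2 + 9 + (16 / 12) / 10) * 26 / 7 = 1129258 / 30345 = 37.21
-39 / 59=-0.66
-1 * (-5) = 5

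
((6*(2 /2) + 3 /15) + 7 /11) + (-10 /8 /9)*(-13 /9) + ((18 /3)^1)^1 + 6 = 19.04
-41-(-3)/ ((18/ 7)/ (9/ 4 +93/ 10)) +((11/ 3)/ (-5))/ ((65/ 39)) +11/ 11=-5393/ 200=-26.96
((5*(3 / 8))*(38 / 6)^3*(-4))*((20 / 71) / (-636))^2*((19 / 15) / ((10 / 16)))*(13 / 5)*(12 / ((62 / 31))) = -13553384 / 1146973689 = -0.01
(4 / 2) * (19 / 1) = 38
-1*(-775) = 775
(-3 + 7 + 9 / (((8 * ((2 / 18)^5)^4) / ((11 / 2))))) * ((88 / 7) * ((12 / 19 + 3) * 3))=2740617420776990061253551 / 266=10303073010439812260351.70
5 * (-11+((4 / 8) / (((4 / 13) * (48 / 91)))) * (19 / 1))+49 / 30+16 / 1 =490181 / 1920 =255.30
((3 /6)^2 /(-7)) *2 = -1 /14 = -0.07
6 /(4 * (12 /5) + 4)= 15 /34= 0.44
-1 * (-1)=1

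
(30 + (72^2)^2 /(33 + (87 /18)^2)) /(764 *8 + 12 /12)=967519686 /12403277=78.01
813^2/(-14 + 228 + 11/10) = 734410/239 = 3072.85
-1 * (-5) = 5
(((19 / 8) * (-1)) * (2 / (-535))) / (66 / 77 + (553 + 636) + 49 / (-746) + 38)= 49609 / 6860333890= 0.00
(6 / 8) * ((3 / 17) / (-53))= -9 / 3604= -0.00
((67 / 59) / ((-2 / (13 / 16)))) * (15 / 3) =-4355 / 1888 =-2.31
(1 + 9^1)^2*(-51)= -5100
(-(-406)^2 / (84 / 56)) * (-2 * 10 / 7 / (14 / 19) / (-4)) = -319580 / 3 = -106526.67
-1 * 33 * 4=-132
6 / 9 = 2 / 3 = 0.67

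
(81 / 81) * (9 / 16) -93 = -1479 / 16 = -92.44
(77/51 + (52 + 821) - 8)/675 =44192/34425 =1.28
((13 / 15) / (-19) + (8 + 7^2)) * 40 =129856 / 57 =2278.18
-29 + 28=-1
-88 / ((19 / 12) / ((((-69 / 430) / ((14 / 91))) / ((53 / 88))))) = 20839104 / 216505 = 96.25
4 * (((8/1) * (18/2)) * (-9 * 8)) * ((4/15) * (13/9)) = -39936/5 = -7987.20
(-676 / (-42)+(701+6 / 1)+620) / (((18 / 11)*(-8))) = -310255 / 3024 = -102.60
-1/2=-0.50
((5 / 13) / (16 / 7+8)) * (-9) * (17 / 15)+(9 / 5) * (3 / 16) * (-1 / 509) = -0.38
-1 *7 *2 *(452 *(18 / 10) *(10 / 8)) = -14238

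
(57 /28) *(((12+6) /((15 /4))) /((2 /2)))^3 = 225.13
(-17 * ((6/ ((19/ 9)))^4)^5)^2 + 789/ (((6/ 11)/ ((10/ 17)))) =9707271066306714672222312003017810919430153439478965072360236622450309153/ 24021103777163163860331603517908776238734375447210417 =404114280357733031171.19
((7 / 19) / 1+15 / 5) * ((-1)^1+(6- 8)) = -192 / 19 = -10.11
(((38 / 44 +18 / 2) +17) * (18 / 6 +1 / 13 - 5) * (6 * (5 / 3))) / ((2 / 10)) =-2583.04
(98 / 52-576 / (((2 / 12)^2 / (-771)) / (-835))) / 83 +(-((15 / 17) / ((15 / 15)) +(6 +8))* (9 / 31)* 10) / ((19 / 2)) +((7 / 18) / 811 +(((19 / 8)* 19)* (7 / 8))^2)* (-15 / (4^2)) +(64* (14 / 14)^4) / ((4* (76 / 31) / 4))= -277076270950283743028533 / 1722692251877376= -160839099.76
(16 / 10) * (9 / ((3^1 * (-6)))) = -0.80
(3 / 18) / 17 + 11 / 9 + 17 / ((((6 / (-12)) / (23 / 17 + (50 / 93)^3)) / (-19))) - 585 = 10682805503 / 27348138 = 390.62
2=2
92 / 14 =46 / 7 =6.57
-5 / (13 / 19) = -95 / 13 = -7.31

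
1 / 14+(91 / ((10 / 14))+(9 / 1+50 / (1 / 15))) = 62053 / 70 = 886.47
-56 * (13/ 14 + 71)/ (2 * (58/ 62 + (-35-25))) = 62434/ 1831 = 34.10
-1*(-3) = 3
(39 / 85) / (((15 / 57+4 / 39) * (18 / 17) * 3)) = 3211 / 8130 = 0.39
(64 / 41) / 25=64 / 1025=0.06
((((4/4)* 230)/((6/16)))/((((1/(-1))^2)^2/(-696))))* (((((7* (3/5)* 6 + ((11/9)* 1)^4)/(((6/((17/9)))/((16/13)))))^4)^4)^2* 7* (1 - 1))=0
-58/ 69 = -0.84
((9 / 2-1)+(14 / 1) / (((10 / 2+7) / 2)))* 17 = 595 / 6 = 99.17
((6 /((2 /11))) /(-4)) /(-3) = 11 /4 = 2.75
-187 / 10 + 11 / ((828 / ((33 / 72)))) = -1857427 / 99360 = -18.69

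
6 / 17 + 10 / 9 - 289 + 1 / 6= -87935 / 306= -287.37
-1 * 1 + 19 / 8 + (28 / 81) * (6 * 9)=20.04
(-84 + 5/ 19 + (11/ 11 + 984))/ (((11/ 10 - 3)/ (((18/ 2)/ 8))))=-192645/ 361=-533.64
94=94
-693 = -693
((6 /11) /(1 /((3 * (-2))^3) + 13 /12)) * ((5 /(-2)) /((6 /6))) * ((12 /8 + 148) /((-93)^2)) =-53820 /2463043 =-0.02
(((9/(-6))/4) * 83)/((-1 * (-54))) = -83/144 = -0.58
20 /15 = 4 /3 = 1.33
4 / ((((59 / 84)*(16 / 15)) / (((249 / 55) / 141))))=5229 / 30503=0.17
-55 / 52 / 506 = -5 / 2392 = -0.00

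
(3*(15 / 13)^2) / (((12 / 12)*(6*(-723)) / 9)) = -675 / 81458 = -0.01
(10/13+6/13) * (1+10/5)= 48/13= 3.69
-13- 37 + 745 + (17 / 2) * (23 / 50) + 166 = 86491 / 100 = 864.91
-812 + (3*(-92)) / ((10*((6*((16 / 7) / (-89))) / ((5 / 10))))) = -115591 / 160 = -722.44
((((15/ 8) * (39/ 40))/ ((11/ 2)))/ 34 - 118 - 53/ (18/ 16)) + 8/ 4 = -17567971/ 107712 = -163.10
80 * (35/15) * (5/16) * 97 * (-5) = -84875/3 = -28291.67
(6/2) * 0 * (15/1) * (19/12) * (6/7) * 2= 0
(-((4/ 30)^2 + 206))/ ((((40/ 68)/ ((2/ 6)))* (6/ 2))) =-394009/ 10125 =-38.91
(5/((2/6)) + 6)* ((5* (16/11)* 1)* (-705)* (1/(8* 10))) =-14805/11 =-1345.91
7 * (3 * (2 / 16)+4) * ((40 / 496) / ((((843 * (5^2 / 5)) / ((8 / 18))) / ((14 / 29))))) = 0.00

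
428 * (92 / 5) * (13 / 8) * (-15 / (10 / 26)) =-2495454 / 5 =-499090.80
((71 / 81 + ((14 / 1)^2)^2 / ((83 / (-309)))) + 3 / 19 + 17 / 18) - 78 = -36556955851 / 255474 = -143094.62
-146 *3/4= -219/2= -109.50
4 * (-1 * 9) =-36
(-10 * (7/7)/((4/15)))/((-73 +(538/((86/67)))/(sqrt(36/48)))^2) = -552844838715975/3224551218121494818 - 47072560613850 * sqrt(3)/1612275609060747409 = -0.00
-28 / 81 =-0.35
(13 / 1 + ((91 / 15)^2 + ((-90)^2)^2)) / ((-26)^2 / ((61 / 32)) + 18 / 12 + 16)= 1800995867132 / 10214775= 176312.83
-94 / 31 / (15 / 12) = -376 / 155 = -2.43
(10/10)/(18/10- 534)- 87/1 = -231512/2661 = -87.00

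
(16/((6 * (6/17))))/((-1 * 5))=-68/45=-1.51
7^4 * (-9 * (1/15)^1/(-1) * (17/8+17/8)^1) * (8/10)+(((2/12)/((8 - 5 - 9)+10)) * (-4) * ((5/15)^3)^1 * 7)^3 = 520603846553/106288200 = 4898.04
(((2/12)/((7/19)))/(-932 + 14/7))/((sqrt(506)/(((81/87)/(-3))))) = 19* sqrt(506)/63685160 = 0.00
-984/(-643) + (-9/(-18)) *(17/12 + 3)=57695/15432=3.74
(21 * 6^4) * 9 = 244944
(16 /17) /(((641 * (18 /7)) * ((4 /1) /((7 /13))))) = 98 /1274949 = 0.00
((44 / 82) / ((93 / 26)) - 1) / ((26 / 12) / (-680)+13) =-4407760 / 67397317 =-0.07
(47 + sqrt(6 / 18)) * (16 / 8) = 2 * sqrt(3) / 3 + 94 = 95.15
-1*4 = -4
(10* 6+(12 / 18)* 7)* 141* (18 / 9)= 18236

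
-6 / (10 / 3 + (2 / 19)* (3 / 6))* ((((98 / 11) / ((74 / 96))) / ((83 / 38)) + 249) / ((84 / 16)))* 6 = -23502844656 / 45638131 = -514.98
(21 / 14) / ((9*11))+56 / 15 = 1237 / 330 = 3.75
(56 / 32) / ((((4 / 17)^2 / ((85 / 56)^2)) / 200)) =52200625 / 3584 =14564.91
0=0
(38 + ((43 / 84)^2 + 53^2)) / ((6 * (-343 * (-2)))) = 20090281 / 29042496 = 0.69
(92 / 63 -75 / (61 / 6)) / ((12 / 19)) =-216011 / 23058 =-9.37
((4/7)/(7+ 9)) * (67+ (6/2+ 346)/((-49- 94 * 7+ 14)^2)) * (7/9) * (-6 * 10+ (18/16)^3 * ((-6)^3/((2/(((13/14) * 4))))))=-379097724637/322727328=-1174.67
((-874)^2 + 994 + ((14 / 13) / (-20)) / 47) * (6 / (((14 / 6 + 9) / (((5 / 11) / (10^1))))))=42060201237 / 2285140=18405.96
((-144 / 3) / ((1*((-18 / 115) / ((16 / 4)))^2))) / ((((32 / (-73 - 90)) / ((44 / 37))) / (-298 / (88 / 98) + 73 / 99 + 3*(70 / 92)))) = -561432994600 / 8991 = -62443887.73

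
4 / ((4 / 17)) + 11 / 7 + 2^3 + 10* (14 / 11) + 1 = 3103 / 77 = 40.30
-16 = -16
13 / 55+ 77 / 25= 912 / 275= 3.32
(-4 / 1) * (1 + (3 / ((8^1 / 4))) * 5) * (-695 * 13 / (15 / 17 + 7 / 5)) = 13055575 / 97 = 134593.56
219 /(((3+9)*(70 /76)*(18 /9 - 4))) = -1387 /140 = -9.91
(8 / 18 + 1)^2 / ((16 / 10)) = 845 / 648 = 1.30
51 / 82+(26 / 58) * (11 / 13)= 2381 / 2378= 1.00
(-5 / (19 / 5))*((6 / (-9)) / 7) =50 / 399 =0.13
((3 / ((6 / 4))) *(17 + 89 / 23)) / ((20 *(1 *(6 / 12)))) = 4.17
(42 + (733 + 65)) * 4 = 3360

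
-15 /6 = -5 /2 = -2.50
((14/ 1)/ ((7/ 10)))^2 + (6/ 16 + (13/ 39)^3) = 86489/ 216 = 400.41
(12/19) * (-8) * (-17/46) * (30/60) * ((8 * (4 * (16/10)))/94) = 0.51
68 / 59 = 1.15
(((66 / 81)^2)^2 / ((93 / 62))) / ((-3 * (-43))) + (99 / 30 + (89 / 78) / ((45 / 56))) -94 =-2387001827173 / 26736796710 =-89.28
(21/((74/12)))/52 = 63/962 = 0.07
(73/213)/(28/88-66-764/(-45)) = -24090/3423407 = -0.01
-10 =-10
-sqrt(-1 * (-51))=-sqrt(51)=-7.14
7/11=0.64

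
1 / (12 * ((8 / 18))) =3 / 16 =0.19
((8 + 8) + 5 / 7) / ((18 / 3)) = 39 / 14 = 2.79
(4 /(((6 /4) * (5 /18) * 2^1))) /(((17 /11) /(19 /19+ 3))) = 1056 /85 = 12.42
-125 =-125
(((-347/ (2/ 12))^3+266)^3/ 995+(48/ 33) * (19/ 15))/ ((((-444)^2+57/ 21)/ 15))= -56211185753592846147120.62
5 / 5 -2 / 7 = 5 / 7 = 0.71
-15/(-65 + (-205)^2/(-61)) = 61/3066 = 0.02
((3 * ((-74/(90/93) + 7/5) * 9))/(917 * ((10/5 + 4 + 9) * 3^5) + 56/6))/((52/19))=-288819/1303564990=-0.00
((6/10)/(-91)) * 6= -18/455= -0.04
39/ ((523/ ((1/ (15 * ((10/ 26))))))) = 169/ 13075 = 0.01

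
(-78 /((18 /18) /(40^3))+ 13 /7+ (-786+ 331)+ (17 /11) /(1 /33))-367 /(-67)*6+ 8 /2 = -2341419315 /469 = -4992365.28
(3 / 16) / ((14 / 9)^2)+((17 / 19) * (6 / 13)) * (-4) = -1219467 / 774592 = -1.57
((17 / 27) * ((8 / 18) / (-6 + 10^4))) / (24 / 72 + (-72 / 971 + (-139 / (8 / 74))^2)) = 528224 / 31186595665570869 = 0.00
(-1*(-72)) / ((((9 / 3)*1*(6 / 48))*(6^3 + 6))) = 32 / 37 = 0.86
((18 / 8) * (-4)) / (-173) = 9 / 173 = 0.05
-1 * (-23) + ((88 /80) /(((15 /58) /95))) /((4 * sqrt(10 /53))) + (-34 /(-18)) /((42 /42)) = 224 /9 + 6061 * sqrt(530) /600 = 257.45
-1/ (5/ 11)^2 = -121/ 25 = -4.84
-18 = -18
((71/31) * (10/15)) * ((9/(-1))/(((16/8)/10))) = -68.71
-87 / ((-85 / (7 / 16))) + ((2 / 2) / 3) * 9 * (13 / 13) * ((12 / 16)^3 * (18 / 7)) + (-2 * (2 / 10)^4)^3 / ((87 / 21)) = 99816357208627 / 26960937500000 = 3.70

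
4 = 4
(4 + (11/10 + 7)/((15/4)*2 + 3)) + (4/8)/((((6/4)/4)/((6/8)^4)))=5.19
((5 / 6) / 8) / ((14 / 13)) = 0.10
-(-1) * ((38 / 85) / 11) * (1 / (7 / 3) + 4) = 1178 / 6545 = 0.18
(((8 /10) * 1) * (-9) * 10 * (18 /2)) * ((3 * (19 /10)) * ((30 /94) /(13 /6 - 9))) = 332424 /1927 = 172.51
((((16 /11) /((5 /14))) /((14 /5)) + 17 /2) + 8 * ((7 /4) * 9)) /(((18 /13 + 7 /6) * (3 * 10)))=38883 /21890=1.78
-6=-6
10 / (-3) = -10 / 3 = -3.33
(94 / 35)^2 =8836 / 1225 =7.21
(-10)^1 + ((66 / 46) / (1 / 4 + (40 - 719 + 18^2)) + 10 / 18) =-9.45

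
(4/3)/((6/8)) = 1.78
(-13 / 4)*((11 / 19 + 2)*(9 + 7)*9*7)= -160524 / 19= -8448.63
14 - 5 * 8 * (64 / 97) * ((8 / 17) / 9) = 12.62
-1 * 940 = -940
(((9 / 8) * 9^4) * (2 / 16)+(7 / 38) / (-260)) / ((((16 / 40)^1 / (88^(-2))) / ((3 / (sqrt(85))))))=218776377 * sqrt(85) / 20810915840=0.10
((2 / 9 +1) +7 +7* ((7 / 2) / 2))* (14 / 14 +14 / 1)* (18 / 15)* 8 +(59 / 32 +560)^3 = 5811708404803 / 32768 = 177359265.28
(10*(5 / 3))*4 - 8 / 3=64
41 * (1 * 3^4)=3321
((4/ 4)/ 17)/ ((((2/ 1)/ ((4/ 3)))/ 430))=860/ 51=16.86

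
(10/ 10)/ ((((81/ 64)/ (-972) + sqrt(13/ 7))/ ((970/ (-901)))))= -114425856 * sqrt(91)/ 1381720441 - 1042944/ 1381720441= -0.79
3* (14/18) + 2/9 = 23/9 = 2.56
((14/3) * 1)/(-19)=-14/57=-0.25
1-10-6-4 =-19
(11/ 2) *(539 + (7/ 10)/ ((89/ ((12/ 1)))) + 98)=3118577/ 890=3504.02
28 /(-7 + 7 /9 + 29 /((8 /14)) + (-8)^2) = 1008 /3907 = 0.26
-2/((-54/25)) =25/27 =0.93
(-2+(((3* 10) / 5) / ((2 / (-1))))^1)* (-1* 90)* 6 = 2700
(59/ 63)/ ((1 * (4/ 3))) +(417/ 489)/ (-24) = 6087/ 9128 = 0.67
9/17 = 0.53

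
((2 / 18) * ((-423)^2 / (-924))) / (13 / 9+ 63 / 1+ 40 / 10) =-59643 / 189728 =-0.31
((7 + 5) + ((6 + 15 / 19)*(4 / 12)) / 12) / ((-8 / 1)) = -2779 / 1824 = -1.52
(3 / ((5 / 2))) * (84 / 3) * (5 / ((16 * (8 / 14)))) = 147 / 8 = 18.38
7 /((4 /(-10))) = -35 /2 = -17.50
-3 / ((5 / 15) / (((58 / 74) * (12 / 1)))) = -3132 / 37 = -84.65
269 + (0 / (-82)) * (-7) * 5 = 269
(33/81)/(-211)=-11/5697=-0.00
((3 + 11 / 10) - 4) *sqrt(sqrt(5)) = 5^(1 / 4) / 10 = 0.15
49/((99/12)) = 196/33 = 5.94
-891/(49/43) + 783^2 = 30003048/49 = 612307.10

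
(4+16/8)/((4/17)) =51/2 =25.50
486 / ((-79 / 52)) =-25272 / 79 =-319.90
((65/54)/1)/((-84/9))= -65/504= -0.13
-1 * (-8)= 8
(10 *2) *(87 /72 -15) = -1655 /6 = -275.83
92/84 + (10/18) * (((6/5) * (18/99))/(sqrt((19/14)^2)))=1733/1463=1.18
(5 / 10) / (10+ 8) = 1 / 36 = 0.03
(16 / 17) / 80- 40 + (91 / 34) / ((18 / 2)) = -60727 / 1530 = -39.69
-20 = -20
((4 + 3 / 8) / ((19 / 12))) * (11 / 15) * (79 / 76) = 6083 / 2888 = 2.11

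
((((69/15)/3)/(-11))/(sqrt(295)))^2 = 529/8031375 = 0.00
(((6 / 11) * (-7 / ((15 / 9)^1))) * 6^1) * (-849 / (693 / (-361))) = -3677868 / 605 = -6079.12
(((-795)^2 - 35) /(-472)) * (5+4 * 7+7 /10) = -21298063 /472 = -45123.01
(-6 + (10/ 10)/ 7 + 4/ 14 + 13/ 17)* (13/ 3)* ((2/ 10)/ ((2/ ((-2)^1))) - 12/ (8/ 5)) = 40898/ 255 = 160.38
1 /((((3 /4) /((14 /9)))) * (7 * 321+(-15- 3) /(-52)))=0.00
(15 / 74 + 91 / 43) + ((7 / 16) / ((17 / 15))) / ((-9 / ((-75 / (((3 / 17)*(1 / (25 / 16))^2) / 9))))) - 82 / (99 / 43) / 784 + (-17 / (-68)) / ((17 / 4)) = 216511653890293 / 537415667712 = 402.88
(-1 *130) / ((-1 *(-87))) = -130 / 87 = -1.49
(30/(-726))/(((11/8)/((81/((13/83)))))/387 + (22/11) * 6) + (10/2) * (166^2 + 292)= 4208186047921520/30222537719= 139240.00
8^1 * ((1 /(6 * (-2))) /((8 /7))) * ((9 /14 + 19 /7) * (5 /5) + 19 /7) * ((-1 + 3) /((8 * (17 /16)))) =-5 /6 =-0.83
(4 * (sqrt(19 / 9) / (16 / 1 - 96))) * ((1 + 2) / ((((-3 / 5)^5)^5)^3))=5293955920339377119177015629247762262821197509765625 * sqrt(19) / 2433067150853430836478735970475445228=9484250716312557.61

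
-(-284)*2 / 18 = 284 / 9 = 31.56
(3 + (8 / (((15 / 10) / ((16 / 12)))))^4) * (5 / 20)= 16796899 / 26244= 640.03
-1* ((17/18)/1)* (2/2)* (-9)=17/2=8.50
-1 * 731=-731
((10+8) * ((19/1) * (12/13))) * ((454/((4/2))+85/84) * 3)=19650978/91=215944.81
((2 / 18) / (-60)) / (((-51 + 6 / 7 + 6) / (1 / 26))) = 0.00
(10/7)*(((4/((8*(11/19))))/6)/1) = 95/462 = 0.21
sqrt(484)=22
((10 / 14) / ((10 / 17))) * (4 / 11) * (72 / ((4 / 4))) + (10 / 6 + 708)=171277 / 231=741.46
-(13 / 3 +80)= -253 / 3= -84.33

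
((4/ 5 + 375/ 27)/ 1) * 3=661/ 15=44.07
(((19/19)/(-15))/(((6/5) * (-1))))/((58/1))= 1/1044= 0.00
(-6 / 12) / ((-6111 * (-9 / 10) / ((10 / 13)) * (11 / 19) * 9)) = -950 / 70783713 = -0.00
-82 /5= -16.40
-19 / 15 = -1.27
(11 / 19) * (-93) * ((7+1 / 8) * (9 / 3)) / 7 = -164.41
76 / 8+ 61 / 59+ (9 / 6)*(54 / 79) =107755 / 9322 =11.56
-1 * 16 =-16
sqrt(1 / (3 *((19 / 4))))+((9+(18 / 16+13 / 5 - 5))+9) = 2 *sqrt(57) / 57+669 / 40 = 16.99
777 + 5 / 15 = 2332 / 3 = 777.33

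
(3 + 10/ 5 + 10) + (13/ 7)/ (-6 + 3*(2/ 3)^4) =14979/ 1022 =14.66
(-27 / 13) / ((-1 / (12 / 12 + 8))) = 243 / 13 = 18.69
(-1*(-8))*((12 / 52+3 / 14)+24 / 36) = 2428 / 273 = 8.89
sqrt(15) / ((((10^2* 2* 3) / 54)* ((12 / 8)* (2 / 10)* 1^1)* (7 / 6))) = 9* sqrt(15) / 35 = 1.00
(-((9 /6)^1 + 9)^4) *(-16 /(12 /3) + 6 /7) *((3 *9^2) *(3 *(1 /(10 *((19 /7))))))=1559543139 /1520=1026015.22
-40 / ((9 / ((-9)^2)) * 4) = -90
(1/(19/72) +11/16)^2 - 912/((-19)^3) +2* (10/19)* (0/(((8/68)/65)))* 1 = 1864609/92416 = 20.18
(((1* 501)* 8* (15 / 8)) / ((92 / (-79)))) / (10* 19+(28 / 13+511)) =-9.18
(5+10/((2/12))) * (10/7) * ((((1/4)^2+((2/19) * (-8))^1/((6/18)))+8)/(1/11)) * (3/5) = 3610035/1064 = 3392.89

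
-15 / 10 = -1.50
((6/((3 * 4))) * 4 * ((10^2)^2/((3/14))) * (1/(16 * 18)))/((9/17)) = 148750/243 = 612.14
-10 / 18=-5 / 9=-0.56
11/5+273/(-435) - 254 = -252.43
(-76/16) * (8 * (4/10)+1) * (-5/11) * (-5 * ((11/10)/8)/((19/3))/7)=-9/64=-0.14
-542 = -542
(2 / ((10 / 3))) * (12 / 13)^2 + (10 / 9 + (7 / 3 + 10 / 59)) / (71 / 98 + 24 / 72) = 3.93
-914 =-914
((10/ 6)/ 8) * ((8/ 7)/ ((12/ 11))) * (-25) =-5.46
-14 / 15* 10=-28 / 3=-9.33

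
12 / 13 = 0.92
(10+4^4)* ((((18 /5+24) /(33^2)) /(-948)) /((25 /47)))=-143773 /10753875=-0.01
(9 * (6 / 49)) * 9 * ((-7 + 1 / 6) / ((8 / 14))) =-3321 / 28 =-118.61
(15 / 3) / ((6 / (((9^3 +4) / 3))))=3665 / 18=203.61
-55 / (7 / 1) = -7.86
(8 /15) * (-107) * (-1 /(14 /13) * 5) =5564 /21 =264.95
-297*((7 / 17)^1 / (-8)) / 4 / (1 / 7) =14553 / 544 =26.75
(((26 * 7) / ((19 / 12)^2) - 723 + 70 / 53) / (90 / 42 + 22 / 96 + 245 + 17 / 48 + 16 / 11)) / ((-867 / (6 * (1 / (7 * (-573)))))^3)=-4371440480 / 326739564871399660991822721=-0.00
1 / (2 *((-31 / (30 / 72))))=-5 / 744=-0.01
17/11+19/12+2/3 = 167/44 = 3.80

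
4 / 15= 0.27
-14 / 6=-7 / 3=-2.33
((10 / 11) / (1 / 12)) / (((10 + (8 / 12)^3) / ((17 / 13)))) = 27540 / 19877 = 1.39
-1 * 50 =-50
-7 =-7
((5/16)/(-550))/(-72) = 1/126720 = 0.00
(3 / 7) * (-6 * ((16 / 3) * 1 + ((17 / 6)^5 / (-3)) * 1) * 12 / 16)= 185063 / 1728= 107.10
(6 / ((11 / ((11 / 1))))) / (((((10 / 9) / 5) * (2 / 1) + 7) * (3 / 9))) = 162 / 67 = 2.42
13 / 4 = 3.25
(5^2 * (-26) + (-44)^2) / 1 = 1286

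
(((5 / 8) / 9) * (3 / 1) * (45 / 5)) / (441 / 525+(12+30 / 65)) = 1625 / 11528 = 0.14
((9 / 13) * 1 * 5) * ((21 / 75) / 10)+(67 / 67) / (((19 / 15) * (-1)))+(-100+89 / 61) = -74757583 / 753350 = -99.23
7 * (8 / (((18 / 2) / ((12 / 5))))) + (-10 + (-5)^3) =-1801 / 15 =-120.07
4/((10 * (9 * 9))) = 2/405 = 0.00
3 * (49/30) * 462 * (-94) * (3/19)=-3191958/95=-33599.56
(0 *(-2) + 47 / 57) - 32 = -1777 / 57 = -31.18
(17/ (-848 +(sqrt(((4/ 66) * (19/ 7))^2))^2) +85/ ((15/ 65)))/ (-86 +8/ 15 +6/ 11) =-2749839092495/ 634024560208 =-4.34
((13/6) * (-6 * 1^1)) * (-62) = 806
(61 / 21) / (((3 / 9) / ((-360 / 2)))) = -10980 / 7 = -1568.57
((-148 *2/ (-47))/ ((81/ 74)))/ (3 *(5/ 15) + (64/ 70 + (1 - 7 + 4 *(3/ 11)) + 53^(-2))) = -1.92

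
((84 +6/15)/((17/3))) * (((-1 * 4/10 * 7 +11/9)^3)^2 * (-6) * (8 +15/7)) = -13983.03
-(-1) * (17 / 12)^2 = 289 / 144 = 2.01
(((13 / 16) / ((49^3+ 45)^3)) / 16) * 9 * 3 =351 / 417352418941794304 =0.00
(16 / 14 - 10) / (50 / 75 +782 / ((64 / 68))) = -0.01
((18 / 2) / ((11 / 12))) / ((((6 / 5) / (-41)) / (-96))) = 354240 / 11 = 32203.64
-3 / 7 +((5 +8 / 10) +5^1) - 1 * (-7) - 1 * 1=573 / 35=16.37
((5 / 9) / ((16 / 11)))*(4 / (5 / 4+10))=11 / 81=0.14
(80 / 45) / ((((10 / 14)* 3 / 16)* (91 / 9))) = 256 / 195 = 1.31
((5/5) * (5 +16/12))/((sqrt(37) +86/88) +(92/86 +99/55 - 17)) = -22364508980/36512667387 - 1700340400 * sqrt(37)/36512667387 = -0.90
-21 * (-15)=315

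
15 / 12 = 1.25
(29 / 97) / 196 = 29 / 19012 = 0.00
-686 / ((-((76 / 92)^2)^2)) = 191970926 / 130321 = 1473.06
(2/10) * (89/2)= 89/10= 8.90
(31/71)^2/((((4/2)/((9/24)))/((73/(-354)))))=-70153/9517408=-0.01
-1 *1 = -1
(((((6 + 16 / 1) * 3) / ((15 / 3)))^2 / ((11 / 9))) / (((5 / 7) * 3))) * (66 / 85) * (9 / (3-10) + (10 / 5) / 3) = -31.98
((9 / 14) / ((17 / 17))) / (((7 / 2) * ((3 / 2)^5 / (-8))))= -256 / 1323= -0.19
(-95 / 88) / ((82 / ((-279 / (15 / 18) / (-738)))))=-1767 / 295856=-0.01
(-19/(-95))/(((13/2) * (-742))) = -1/24115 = -0.00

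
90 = 90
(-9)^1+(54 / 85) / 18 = -762 / 85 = -8.96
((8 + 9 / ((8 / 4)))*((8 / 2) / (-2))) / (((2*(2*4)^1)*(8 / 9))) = -225 / 128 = -1.76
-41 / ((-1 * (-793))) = -41 / 793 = -0.05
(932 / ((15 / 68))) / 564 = 15844 / 2115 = 7.49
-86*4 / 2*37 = -6364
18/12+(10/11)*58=1193/22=54.23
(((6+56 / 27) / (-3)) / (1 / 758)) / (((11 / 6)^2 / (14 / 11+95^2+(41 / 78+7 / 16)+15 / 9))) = -284469322373 / 51909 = -5480154.16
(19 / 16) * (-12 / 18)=-19 / 24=-0.79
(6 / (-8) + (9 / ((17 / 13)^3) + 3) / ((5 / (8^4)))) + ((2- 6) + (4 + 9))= 566255253 / 98260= 5762.83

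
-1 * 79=-79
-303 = -303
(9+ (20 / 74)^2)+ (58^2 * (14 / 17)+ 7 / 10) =647018721 / 232730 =2780.13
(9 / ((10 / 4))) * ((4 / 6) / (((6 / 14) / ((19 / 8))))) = 133 / 10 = 13.30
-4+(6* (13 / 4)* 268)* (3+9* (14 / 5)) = 736846 / 5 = 147369.20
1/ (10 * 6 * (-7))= -1/ 420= -0.00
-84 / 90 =-14 / 15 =-0.93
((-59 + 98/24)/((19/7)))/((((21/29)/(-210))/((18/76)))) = 2006655/1444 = 1389.65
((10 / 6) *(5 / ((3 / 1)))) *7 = 175 / 9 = 19.44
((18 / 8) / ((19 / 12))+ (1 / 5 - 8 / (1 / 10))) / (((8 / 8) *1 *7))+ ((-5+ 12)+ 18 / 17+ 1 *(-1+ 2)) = -24172 / 11305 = -2.14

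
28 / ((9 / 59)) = 183.56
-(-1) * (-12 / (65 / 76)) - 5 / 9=-8533 / 585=-14.59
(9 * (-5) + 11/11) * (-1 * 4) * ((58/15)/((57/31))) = 316448/855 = 370.11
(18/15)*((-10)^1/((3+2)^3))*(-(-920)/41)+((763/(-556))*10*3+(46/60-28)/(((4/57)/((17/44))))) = -9692285069/50151200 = -193.26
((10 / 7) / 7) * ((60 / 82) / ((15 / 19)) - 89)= -36110 / 2009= -17.97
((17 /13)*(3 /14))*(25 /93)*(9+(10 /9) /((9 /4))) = 326825 /457002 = 0.72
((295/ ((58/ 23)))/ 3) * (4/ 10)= 1357/ 87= 15.60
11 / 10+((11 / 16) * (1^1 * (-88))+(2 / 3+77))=274 / 15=18.27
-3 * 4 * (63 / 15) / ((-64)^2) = -63 / 5120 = -0.01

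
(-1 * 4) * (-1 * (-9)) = -36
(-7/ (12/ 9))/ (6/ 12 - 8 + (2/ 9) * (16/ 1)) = 189/ 142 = 1.33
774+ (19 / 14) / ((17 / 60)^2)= 790.91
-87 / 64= -1.36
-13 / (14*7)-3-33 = -3541 / 98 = -36.13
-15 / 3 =-5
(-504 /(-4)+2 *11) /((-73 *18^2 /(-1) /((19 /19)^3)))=37 /5913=0.01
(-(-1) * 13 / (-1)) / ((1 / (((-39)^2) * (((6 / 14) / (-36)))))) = 6591 / 28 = 235.39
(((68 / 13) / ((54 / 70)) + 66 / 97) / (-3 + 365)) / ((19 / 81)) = 0.09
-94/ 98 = -47/ 49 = -0.96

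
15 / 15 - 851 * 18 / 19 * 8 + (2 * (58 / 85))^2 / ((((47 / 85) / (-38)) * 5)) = -2457152107 / 379525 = -6474.28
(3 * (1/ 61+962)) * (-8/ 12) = -117366/ 61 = -1924.03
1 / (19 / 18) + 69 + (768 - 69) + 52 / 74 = 769.65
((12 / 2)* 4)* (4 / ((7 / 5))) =480 / 7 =68.57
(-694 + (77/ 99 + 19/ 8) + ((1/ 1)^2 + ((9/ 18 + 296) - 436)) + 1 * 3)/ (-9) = 59497/ 648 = 91.82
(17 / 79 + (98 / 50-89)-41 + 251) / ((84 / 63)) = 729813 / 7900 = 92.38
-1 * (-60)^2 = -3600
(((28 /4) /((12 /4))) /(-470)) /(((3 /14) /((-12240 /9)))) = 13328 /423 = 31.51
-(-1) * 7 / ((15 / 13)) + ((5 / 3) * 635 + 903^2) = 4082367 / 5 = 816473.40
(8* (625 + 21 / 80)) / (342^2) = 50021 / 1169640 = 0.04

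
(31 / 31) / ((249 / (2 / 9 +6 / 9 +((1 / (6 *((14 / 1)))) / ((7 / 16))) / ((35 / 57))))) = 14404 / 3843315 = 0.00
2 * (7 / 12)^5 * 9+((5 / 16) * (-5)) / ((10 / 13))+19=251383 / 13824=18.18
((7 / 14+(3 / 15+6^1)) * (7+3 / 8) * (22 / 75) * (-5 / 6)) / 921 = -43483 / 3315600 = -0.01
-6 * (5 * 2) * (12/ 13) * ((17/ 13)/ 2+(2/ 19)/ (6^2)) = -116800/ 3211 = -36.37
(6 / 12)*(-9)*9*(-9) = 729 / 2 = 364.50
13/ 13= 1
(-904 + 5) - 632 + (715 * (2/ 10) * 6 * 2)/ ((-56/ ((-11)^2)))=-73343/ 14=-5238.79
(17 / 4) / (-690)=-17 / 2760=-0.01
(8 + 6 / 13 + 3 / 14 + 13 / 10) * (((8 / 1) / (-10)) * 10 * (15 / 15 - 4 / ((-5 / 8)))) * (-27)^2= -979443576 / 2275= -430524.65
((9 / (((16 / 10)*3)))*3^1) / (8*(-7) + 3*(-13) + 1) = -45 / 752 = -0.06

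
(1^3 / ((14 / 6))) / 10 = 3 / 70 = 0.04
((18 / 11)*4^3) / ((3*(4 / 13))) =1248 / 11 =113.45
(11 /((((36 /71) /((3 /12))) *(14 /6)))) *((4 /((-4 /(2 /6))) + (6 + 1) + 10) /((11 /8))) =1775 /63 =28.17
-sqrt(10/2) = -sqrt(5) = -2.24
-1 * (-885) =885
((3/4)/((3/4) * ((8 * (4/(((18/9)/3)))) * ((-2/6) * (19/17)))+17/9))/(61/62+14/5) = -1395/81098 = -0.02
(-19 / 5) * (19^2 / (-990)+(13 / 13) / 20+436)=-16390483 / 9900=-1655.60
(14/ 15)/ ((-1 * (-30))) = 7/ 225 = 0.03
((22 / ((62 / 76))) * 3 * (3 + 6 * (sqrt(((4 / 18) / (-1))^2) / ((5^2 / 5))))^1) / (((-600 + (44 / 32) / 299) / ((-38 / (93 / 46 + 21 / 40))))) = 8897627648 / 1353793281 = 6.57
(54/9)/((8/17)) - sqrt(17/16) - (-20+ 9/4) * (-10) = -659/4 - sqrt(17)/4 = -165.78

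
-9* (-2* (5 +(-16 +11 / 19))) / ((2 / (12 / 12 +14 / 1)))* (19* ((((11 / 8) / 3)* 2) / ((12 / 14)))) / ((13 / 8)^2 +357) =-1829520 / 23017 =-79.49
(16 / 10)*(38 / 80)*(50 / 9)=38 / 9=4.22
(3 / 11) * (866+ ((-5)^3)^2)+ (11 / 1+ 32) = 49946 / 11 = 4540.55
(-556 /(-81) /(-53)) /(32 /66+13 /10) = -61160 /842859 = -0.07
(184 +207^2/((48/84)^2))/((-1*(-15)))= 420509/48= 8760.60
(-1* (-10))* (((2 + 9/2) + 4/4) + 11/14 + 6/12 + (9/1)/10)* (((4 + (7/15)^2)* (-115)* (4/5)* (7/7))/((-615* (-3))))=-19731608/968625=-20.37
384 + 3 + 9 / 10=3879 / 10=387.90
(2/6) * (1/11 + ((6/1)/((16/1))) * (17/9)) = 211/792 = 0.27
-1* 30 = -30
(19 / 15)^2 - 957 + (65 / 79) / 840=-950999761 / 995400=-955.39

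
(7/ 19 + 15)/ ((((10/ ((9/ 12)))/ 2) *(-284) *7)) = -219/ 188860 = -0.00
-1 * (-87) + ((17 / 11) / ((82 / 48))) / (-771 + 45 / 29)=145920431 / 1677269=87.00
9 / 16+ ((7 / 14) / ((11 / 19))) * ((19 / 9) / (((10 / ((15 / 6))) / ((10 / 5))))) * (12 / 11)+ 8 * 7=334291 / 5808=57.56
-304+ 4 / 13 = -3948 / 13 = -303.69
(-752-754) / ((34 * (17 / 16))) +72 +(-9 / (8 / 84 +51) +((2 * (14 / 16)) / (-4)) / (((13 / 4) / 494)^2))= -3125115617 / 310097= -10077.86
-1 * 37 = -37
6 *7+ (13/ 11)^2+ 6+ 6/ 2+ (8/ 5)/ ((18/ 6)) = 96068/ 1815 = 52.93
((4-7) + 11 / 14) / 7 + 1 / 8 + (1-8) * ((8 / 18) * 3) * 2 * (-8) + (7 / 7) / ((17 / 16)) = 3000463 / 19992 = 150.08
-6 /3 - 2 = -4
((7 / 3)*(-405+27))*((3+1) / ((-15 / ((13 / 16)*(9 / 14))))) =2457 / 20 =122.85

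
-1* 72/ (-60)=6/ 5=1.20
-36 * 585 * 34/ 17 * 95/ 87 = -1333800/ 29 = -45993.10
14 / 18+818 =7369 / 9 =818.78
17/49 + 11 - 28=-816/49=-16.65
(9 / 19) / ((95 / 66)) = 594 / 1805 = 0.33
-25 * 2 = -50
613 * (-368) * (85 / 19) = -19174640 / 19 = -1009191.58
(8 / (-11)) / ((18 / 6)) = -8 / 33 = -0.24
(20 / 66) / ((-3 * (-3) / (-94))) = -940 / 297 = -3.16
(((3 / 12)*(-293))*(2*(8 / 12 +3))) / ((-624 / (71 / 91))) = 228833 / 340704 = 0.67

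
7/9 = 0.78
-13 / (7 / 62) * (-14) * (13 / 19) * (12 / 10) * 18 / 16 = 141453 / 95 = 1488.98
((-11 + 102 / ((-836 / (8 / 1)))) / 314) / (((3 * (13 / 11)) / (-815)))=2039945 / 232674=8.77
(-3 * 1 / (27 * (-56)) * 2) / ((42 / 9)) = 1 / 1176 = 0.00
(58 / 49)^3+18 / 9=430410 / 117649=3.66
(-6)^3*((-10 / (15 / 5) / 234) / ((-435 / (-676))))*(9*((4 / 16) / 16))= 39 / 58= 0.67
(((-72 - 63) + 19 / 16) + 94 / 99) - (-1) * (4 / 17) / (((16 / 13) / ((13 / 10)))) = -17855213 / 134640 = -132.61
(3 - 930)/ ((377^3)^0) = -927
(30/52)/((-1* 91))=-15/2366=-0.01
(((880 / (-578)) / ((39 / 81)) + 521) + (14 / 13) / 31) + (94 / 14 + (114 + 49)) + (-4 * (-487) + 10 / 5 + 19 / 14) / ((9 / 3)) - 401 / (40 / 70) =68406191 / 107508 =636.29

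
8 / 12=2 / 3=0.67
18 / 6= 3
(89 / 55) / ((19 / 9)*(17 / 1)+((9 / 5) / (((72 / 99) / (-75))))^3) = -410112 / 1620996671195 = -0.00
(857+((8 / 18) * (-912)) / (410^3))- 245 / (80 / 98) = 115141144409 / 206763000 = 556.87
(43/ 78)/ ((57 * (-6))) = -43/ 26676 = -0.00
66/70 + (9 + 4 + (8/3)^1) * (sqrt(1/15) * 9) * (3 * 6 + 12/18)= 33/35 + 2632 * sqrt(15)/15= 680.52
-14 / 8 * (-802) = 2807 / 2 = 1403.50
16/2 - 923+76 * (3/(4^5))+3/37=-8664003/9472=-914.70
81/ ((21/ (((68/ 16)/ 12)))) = 153/ 112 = 1.37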